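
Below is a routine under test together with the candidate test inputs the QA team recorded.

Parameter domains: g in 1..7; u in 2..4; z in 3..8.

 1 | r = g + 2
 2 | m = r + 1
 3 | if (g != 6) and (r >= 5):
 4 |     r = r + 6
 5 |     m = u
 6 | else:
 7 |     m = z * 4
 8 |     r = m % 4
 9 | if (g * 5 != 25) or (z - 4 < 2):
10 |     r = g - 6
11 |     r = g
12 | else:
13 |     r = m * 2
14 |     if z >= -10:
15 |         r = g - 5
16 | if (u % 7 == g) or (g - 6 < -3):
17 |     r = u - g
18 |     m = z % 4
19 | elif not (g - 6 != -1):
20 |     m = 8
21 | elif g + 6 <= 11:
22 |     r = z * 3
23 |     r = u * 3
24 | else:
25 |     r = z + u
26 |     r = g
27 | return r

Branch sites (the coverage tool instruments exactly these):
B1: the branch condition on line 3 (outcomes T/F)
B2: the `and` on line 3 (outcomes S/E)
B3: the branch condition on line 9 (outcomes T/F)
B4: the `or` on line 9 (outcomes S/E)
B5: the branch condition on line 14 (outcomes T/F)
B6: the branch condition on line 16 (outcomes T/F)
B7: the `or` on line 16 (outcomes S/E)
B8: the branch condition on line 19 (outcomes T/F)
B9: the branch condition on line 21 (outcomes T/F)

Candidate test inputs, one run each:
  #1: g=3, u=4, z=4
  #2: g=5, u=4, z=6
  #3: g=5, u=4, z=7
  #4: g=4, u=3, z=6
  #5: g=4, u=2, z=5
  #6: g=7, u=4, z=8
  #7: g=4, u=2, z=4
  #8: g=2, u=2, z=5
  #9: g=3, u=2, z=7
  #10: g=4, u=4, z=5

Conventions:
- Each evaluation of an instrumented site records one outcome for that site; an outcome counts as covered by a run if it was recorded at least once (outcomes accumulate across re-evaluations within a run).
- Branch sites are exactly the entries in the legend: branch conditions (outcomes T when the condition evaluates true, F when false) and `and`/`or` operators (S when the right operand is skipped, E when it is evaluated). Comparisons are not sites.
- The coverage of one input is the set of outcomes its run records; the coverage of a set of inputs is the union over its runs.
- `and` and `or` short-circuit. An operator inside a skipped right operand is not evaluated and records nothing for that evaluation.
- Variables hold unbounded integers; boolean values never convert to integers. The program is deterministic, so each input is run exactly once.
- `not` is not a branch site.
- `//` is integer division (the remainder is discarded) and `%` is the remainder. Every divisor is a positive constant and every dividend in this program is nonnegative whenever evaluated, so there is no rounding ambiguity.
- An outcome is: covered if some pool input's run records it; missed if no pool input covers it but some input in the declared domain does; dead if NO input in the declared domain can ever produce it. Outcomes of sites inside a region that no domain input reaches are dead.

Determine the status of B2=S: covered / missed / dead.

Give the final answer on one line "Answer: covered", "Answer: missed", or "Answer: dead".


no pool input records B2=S
but domain input (g=6, u=2, z=3) does record it -> reachable, so missed
Answer: missed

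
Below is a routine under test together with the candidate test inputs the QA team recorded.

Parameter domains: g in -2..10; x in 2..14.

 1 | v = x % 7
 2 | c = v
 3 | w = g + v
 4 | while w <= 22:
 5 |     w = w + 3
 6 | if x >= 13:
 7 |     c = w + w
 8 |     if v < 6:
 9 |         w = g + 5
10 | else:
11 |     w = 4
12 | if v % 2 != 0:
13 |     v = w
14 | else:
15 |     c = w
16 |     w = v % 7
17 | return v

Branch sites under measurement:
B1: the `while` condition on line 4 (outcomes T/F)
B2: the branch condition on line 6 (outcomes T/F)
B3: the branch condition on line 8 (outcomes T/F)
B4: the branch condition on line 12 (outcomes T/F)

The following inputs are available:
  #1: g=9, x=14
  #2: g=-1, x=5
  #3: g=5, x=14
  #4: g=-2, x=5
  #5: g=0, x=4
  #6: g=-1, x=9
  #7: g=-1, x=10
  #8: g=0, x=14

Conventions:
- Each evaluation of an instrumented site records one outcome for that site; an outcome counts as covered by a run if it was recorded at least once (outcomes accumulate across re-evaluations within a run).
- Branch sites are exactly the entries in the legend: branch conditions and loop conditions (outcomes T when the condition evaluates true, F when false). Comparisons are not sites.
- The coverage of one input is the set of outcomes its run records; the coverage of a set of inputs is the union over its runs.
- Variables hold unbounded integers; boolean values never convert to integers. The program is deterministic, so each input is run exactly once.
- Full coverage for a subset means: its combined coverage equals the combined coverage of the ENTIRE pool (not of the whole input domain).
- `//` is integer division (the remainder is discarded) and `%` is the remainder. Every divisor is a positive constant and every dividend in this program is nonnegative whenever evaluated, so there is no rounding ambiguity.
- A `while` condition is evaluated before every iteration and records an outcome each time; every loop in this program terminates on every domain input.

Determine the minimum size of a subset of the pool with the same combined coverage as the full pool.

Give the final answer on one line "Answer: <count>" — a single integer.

#1 (g=9, x=14) -> covered: B1=T, B1=F, B2=T, B3=T, B4=F
#2 (g=-1, x=5) -> covered: B1=T, B1=F, B2=F, B4=T
#3 (g=5, x=14) -> covered: B1=T, B1=F, B2=T, B3=T, B4=F
#4 (g=-2, x=5) -> covered: B1=T, B1=F, B2=F, B4=T
#5 (g=0, x=4) -> covered: B1=T, B1=F, B2=F, B4=F
#6 (g=-1, x=9) -> covered: B1=T, B1=F, B2=F, B4=F
#7 (g=-1, x=10) -> covered: B1=T, B1=F, B2=F, B4=T
#8 (g=0, x=14) -> covered: B1=T, B1=F, B2=T, B3=T, B4=F
union over all inputs: B1=T, B1=F, B2=T, B2=F, B3=T, B4=T, B4=F (7 outcomes)
every size-1 subset falls short of the 7 outcomes (best: 5/7)
at size 2, {1, 2} reaches all 7 outcomes; every lexicographically earlier size-2 subset fails

Answer: 2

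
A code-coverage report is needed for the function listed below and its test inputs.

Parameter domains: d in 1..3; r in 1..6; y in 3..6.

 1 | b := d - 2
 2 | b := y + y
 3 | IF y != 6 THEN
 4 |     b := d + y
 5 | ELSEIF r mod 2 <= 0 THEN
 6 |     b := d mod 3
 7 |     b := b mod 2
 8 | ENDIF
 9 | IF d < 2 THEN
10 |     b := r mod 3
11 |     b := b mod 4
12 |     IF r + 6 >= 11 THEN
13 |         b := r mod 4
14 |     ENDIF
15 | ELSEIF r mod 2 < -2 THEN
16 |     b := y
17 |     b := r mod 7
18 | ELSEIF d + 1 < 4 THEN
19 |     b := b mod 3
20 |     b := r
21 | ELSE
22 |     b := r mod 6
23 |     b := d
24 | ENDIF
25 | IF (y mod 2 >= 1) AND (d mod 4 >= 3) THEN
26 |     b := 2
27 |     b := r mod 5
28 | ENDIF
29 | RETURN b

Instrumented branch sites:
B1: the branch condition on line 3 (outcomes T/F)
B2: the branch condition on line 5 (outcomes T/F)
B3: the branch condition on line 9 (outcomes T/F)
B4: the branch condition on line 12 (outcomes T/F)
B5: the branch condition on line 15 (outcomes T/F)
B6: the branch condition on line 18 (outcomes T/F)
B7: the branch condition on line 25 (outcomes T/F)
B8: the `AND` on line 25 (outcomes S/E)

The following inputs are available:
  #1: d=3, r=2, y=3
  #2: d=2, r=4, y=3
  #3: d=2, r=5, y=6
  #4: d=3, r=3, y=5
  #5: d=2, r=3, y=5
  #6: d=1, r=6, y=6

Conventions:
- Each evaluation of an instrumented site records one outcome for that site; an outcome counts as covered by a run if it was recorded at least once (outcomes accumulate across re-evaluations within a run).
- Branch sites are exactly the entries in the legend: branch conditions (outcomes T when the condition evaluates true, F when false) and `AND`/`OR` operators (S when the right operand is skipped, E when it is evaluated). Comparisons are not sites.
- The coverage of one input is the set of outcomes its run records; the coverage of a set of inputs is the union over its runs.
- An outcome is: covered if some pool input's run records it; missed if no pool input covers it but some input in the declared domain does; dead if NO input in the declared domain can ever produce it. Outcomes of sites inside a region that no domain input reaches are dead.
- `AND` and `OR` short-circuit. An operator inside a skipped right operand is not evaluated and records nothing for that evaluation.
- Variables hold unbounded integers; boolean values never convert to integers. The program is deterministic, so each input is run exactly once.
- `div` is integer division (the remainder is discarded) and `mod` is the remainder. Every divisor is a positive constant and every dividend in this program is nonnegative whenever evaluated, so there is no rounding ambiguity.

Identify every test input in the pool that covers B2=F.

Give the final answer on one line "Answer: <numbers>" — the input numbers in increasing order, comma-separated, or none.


input #1 (d=3, r=2, y=3): does not produce B2=F
input #2 (d=2, r=4, y=3): does not produce B2=F
input #3 (d=2, r=5, y=6): produces B2=F
input #4 (d=3, r=3, y=5): does not produce B2=F
input #5 (d=2, r=3, y=5): does not produce B2=F
input #6 (d=1, r=6, y=6): does not produce B2=F
Answer: 3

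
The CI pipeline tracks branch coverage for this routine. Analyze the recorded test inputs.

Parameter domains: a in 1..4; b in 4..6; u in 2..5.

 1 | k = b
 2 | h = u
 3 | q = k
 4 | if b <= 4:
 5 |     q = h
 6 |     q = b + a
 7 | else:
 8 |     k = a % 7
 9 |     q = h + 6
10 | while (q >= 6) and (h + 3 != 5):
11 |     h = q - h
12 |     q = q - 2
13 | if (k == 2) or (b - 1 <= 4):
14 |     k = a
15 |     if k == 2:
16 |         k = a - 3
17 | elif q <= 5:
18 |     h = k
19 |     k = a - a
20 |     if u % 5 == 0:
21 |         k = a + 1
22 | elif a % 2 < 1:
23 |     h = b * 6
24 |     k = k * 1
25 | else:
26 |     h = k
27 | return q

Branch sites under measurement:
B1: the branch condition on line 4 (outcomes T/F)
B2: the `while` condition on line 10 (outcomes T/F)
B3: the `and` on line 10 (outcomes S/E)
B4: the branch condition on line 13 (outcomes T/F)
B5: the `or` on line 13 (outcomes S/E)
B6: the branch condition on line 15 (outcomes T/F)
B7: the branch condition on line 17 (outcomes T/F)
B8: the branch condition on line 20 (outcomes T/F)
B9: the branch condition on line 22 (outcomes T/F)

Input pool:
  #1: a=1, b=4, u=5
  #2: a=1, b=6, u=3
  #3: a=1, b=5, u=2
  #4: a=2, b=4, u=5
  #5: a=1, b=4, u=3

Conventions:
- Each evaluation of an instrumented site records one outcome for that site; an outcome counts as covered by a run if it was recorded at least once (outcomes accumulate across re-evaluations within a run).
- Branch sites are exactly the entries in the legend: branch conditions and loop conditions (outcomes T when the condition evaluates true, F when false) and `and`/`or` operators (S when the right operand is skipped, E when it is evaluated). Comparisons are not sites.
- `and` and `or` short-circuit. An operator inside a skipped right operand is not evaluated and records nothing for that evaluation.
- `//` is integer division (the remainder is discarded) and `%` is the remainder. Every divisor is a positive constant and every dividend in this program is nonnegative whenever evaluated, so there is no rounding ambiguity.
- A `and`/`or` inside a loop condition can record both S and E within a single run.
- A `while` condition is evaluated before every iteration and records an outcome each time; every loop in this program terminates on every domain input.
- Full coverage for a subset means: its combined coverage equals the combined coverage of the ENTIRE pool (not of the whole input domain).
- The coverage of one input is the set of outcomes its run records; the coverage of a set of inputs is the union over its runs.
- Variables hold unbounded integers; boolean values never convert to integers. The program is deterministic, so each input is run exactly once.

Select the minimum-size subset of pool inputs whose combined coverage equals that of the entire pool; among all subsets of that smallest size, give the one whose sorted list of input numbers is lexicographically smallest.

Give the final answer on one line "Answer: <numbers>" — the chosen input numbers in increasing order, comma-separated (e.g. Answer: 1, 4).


test 1 (a=1, b=4, u=5) fires B1->T, B3->S, B2->F, B5->E, B4->T, B6->F; hits B1=T, B2=F, B3=S, B4=T, B5=E, B6=F
test 2 (a=1, b=6, u=3) fires B1->F, B3->E, B2->T, B3->E, B2->T, B3->S, B2->F, B5->E, B4->F, B7->T, B8->F; hits B1=F, B2=T, B2=F, B3=S, B3=E, B4=F, B5=E, B7=T, B8=F
test 3 (a=1, b=5, u=2) fires B1->F, B3->E, B2->F, B5->E, B4->T, B6->F; hits B1=F, B2=F, B3=E, B4=T, B5=E, B6=F
test 4 (a=2, b=4, u=5) fires B1->T, B3->E, B2->T, B3->S, B2->F, B5->E, B4->T, B6->T; hits B1=T, B2=T, B2=F, B3=S, B3=E, B4=T, B5=E, B6=T
test 5 (a=1, b=4, u=3) fires B1->T, B3->S, B2->F, B5->E, B4->T, B6->F; hits B1=T, B2=F, B3=S, B4=T, B5=E, B6=F
the full pool covers 13 outcomes: B1=T, B1=F, B2=T, B2=F, B3=S, B3=E, B4=T, B4=F, B5=E, B6=T, B6=F, B7=T, B8=F
size 1 is not enough: best union over all size-1 subsets is 9/13
size 2 is not enough: best union over all size-2 subsets is 12/13
size 3: inputs {1, 2, 4} cover all 13 outcomes, and no lexicographically smaller subset of this size does
Answer: 1, 2, 4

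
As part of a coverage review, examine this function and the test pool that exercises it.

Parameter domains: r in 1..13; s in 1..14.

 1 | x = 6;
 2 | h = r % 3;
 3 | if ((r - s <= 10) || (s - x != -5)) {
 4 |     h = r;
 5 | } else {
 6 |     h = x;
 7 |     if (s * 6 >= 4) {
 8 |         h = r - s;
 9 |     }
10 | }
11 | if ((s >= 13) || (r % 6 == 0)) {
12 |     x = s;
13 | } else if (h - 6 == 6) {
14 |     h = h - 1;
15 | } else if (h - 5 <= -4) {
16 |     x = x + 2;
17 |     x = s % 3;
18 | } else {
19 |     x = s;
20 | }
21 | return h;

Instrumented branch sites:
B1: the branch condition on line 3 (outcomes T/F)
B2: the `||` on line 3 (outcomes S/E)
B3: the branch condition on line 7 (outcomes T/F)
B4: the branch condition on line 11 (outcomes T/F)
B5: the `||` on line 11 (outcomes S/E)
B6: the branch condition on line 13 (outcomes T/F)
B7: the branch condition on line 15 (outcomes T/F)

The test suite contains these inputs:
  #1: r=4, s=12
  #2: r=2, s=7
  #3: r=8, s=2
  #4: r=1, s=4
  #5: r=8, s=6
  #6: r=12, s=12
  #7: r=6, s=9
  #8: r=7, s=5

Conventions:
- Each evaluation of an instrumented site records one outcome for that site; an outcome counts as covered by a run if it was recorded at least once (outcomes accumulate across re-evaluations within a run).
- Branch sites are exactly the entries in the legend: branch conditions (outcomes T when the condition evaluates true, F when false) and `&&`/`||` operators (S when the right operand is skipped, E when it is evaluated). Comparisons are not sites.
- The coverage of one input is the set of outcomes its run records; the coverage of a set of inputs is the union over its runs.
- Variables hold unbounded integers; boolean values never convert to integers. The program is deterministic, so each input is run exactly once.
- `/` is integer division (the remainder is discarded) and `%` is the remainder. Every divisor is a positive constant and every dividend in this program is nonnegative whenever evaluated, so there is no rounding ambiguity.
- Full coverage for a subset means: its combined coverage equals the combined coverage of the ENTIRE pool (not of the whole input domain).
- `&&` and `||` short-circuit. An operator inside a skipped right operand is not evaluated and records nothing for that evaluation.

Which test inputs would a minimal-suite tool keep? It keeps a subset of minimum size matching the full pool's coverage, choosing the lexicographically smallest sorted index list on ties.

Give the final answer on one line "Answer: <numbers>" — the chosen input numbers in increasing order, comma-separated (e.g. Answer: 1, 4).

#1 (r=4, s=12) -> B2->S, B1->T, B5->E, B4->F, B6->F, B7->F; covered: B1=T, B2=S, B4=F, B5=E, B6=F, B7=F
#2 (r=2, s=7) -> B2->S, B1->T, B5->E, B4->F, B6->F, B7->F; covered: B1=T, B2=S, B4=F, B5=E, B6=F, B7=F
#3 (r=8, s=2) -> B2->S, B1->T, B5->E, B4->F, B6->F, B7->F; covered: B1=T, B2=S, B4=F, B5=E, B6=F, B7=F
#4 (r=1, s=4) -> B2->S, B1->T, B5->E, B4->F, B6->F, B7->T; covered: B1=T, B2=S, B4=F, B5=E, B6=F, B7=T
#5 (r=8, s=6) -> B2->S, B1->T, B5->E, B4->F, B6->F, B7->F; covered: B1=T, B2=S, B4=F, B5=E, B6=F, B7=F
#6 (r=12, s=12) -> B2->S, B1->T, B5->E, B4->T; covered: B1=T, B2=S, B4=T, B5=E
#7 (r=6, s=9) -> B2->S, B1->T, B5->E, B4->T; covered: B1=T, B2=S, B4=T, B5=E
#8 (r=7, s=5) -> B2->S, B1->T, B5->E, B4->F, B6->F, B7->F; covered: B1=T, B2=S, B4=F, B5=E, B6=F, B7=F
together the pool reaches 8 outcomes: B1=T, B2=S, B4=T, B4=F, B5=E, B6=F, B7=T, B7=F
no size-1 subset reaches all 8 outcomes (best union: 6/8)
no size-2 subset reaches all 8 outcomes (best union: 7/8)
the canonical winner is {1, 4, 6}: size 3, full 8-outcome coverage, earliest index list among size-3 covers

Answer: 1, 4, 6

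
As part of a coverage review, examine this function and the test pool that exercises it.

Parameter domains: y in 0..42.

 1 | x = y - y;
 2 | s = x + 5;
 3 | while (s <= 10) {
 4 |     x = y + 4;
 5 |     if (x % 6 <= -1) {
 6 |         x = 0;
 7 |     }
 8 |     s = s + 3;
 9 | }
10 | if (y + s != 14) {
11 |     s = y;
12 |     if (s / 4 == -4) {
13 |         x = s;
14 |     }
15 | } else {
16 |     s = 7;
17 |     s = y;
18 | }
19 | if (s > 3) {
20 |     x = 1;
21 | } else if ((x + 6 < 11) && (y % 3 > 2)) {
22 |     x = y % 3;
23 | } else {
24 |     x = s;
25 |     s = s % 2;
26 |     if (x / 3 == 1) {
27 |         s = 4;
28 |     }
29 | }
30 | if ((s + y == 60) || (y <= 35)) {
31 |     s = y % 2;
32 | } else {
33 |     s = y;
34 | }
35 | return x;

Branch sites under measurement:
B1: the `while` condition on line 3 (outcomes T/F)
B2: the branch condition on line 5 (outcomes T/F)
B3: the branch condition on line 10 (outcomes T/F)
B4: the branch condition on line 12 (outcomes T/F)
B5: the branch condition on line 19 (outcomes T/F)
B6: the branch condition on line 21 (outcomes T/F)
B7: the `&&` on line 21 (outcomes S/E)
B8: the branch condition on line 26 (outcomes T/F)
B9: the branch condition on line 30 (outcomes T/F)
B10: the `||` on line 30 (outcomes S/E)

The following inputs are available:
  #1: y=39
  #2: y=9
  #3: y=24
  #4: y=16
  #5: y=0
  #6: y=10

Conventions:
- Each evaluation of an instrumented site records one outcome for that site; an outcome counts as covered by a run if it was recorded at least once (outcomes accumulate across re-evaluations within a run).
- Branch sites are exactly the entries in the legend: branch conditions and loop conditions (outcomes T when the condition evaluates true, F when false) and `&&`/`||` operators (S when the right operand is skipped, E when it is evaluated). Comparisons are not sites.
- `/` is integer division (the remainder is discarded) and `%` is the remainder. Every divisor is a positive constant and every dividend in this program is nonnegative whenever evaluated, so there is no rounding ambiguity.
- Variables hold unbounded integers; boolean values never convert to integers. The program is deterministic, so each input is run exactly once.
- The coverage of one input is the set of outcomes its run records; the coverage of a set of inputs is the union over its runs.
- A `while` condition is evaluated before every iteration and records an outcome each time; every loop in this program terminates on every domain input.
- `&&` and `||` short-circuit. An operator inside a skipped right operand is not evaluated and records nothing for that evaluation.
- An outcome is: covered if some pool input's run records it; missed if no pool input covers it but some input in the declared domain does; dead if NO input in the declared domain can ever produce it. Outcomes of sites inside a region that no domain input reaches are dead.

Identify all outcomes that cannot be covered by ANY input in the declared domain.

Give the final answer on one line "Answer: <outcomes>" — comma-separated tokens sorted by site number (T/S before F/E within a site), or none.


exhaustive pass over the 43-input domain:
  B2=T: zero occurrences over every domain input -> dead
  B4=T: zero occurrences over every domain input -> dead
  B6=T: zero occurrences over every domain input -> dead
  reachable outcomes have witnesses, e.g. B1=T (e.g. y=0), B1=F (e.g. y=0), B2=F (e.g. y=0), B3=T (e.g. y=0)
Answer: B2=T, B4=T, B6=T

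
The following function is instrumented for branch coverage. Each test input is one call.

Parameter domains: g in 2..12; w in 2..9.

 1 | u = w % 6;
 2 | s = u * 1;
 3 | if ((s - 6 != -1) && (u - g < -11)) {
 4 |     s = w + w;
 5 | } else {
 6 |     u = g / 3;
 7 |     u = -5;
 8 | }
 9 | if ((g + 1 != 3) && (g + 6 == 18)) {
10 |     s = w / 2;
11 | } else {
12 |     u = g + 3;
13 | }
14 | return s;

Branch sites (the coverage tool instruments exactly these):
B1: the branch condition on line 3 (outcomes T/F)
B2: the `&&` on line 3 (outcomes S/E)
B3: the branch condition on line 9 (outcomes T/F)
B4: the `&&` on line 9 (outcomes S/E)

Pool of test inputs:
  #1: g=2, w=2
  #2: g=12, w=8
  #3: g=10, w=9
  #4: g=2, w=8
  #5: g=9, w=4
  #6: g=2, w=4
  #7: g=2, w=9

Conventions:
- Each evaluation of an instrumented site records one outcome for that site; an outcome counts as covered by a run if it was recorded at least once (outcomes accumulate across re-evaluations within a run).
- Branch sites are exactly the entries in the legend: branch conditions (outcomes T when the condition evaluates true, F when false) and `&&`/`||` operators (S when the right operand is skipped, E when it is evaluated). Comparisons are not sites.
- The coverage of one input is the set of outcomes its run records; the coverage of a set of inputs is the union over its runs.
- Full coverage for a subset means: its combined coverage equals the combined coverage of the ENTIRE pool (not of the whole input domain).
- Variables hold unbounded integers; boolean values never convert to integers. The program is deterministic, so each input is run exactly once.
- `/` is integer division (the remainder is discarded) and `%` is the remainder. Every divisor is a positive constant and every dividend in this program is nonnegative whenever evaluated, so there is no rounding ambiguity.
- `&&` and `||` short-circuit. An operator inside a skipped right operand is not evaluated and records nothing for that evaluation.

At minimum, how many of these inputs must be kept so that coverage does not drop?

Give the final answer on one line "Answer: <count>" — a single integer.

#1 (g=2, w=2) -> B2->E, B1->F, B4->S, B3->F; covered: B1=F, B2=E, B3=F, B4=S
#2 (g=12, w=8) -> B2->E, B1->F, B4->E, B3->T; covered: B1=F, B2=E, B3=T, B4=E
#3 (g=10, w=9) -> B2->E, B1->F, B4->E, B3->F; covered: B1=F, B2=E, B3=F, B4=E
#4 (g=2, w=8) -> B2->E, B1->F, B4->S, B3->F; covered: B1=F, B2=E, B3=F, B4=S
#5 (g=9, w=4) -> B2->E, B1->F, B4->E, B3->F; covered: B1=F, B2=E, B3=F, B4=E
#6 (g=2, w=4) -> B2->E, B1->F, B4->S, B3->F; covered: B1=F, B2=E, B3=F, B4=S
#7 (g=2, w=9) -> B2->E, B1->F, B4->S, B3->F; covered: B1=F, B2=E, B3=F, B4=S
union over all inputs: B1=F, B2=E, B3=T, B3=F, B4=S, B4=E (6 outcomes)
no size-1 subset reaches all 6 outcomes (best union: 4/6)
the canonical winner is {1, 2}: size 2, full 6-outcome coverage, earliest index list among size-2 covers

Answer: 2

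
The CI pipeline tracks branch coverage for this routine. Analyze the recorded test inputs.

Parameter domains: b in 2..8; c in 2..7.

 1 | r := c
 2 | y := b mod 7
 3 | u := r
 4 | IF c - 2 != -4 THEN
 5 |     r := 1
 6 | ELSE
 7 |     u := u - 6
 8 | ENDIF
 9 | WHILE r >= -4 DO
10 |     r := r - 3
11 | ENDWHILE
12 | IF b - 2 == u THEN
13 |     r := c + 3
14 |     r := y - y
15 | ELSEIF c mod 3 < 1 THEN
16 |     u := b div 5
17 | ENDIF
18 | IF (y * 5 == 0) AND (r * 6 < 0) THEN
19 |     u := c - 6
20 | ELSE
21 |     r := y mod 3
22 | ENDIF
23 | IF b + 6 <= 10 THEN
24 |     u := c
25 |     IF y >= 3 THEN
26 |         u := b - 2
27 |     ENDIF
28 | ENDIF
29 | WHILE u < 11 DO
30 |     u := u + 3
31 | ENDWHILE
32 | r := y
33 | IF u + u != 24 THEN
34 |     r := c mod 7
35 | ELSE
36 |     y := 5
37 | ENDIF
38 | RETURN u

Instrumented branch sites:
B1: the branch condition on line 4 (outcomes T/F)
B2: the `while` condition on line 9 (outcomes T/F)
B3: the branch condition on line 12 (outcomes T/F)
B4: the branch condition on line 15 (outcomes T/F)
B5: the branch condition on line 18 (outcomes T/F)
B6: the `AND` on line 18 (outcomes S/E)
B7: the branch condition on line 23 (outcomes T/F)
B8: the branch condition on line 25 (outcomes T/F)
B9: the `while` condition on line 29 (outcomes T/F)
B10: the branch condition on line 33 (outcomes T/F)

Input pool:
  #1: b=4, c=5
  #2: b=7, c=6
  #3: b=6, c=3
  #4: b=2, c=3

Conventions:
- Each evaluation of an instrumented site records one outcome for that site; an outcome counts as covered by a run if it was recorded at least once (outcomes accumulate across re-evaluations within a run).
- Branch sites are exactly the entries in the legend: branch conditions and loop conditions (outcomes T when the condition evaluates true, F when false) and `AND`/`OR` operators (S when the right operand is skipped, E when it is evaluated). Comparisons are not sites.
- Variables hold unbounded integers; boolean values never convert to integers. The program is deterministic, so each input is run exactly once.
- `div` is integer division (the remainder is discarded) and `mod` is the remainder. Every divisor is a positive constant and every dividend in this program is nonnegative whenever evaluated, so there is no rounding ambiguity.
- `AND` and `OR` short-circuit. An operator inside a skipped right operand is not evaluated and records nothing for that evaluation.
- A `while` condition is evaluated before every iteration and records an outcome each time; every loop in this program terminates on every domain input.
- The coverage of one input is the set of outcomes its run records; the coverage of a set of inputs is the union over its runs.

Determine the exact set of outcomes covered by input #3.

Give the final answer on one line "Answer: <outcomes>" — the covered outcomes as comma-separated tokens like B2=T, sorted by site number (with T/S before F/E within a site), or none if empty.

Running input #3 (b=6, c=3), event by event:
  B1->T, B2->T, B2->T, B2->F, B3->F, B4->T, B6->S, B5->F, B7->F, B9->T
  B9->T, B9->T, B9->T, B9->F, B10->T
distinct outcomes covered: B1=T, B2=T, B2=F, B3=F, B4=T, B5=F, B6=S, B7=F, B9=T, B9=F, B10=T

Answer: B1=T, B2=T, B2=F, B3=F, B4=T, B5=F, B6=S, B7=F, B9=T, B9=F, B10=T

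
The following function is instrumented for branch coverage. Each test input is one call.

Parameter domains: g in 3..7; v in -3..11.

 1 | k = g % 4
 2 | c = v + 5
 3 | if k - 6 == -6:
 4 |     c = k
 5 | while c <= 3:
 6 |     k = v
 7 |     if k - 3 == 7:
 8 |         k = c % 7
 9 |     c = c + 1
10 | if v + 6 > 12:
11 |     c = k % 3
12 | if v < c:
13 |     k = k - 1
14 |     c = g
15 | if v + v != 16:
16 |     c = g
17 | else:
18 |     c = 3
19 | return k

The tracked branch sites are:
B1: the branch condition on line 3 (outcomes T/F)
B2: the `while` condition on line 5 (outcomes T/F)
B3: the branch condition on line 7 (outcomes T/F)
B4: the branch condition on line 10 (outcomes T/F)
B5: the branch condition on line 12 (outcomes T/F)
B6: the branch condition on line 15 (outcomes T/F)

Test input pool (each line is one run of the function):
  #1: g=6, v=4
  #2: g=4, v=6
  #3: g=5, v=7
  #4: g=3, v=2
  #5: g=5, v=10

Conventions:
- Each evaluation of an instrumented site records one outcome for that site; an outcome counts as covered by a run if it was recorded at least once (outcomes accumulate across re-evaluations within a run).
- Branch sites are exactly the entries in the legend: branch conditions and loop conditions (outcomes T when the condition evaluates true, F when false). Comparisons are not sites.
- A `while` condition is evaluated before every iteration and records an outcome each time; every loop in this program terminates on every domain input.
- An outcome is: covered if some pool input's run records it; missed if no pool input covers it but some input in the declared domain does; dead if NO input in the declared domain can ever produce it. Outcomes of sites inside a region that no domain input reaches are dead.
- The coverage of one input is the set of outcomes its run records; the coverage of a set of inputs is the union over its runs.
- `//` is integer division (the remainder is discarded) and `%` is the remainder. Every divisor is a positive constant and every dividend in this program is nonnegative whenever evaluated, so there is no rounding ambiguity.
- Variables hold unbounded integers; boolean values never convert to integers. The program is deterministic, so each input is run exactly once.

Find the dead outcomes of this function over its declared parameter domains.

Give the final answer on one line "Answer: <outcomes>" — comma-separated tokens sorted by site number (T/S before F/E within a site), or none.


running all 75 domain inputs and tallying outcomes:
  reachable outcomes have witnesses, e.g. B1=T (e.g. g=4, v=-3), B1=F (e.g. g=3, v=-3), B2=T (e.g. g=3, v=-3), B2=F (e.g. g=3, v=-3)
Answer: none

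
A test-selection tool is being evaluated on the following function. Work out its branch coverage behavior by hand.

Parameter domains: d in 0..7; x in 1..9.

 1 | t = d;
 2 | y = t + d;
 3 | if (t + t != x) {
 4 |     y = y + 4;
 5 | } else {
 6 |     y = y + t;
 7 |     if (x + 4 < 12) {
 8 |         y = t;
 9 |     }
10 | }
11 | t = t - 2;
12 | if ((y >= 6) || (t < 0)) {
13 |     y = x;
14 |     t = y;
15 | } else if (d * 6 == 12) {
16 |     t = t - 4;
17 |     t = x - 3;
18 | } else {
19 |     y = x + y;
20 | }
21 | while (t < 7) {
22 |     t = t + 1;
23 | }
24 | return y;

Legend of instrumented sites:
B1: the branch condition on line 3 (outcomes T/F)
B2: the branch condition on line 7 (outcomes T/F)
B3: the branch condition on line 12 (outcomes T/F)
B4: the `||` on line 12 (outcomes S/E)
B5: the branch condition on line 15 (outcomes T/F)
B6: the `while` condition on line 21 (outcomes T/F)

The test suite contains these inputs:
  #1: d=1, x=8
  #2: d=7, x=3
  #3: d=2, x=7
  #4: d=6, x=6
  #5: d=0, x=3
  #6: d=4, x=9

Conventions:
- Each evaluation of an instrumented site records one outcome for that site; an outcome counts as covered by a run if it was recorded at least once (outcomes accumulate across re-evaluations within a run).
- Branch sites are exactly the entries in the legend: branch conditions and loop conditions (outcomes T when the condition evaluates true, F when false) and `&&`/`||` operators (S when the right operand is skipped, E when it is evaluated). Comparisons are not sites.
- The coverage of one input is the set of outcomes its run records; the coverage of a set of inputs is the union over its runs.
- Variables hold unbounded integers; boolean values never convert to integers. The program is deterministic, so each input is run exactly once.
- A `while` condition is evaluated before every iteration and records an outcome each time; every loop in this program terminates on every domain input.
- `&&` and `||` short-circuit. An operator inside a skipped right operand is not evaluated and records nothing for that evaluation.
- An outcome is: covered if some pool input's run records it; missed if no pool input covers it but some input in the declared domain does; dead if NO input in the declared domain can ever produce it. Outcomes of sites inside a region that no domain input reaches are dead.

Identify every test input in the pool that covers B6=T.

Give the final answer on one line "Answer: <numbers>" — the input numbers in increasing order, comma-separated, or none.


input #1 (d=1, x=8): never hits B6=T
input #2 (d=7, x=3): hits B6=T
input #3 (d=2, x=7): never hits B6=T
input #4 (d=6, x=6): hits B6=T
input #5 (d=0, x=3): hits B6=T
input #6 (d=4, x=9): never hits B6=T
Answer: 2, 4, 5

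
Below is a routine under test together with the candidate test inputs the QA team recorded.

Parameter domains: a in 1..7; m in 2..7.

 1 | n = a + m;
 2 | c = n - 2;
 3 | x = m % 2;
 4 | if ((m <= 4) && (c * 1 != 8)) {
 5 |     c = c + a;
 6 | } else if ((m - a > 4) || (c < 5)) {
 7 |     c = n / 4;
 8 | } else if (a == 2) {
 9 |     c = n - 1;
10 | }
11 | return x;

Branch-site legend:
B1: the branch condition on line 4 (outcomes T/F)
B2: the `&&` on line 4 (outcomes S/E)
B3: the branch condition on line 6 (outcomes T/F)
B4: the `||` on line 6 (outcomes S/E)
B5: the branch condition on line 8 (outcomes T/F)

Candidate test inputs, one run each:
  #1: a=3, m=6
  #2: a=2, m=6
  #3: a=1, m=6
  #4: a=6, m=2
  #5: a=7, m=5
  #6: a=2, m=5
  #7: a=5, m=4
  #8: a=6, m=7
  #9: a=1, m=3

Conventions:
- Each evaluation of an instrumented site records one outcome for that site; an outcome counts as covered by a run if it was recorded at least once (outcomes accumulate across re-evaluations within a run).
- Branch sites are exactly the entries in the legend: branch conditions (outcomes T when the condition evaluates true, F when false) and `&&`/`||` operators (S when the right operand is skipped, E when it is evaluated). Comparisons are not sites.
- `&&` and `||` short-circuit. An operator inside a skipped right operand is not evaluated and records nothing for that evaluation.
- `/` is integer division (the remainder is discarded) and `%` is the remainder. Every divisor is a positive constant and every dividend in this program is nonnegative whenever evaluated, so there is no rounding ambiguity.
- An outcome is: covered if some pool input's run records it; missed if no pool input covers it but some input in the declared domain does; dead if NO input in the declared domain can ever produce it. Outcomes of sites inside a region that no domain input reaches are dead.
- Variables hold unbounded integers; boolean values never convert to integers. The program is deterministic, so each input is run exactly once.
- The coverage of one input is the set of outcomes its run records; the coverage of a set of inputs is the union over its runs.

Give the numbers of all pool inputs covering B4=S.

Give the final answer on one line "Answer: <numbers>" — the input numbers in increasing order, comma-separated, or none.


input #1 (a=3, m=6): misses B4=S
input #2 (a=2, m=6): misses B4=S
input #3 (a=1, m=6): covers B4=S
input #4 (a=6, m=2): misses B4=S
input #5 (a=7, m=5): misses B4=S
input #6 (a=2, m=5): misses B4=S
input #7 (a=5, m=4): misses B4=S
input #8 (a=6, m=7): misses B4=S
input #9 (a=1, m=3): misses B4=S
Answer: 3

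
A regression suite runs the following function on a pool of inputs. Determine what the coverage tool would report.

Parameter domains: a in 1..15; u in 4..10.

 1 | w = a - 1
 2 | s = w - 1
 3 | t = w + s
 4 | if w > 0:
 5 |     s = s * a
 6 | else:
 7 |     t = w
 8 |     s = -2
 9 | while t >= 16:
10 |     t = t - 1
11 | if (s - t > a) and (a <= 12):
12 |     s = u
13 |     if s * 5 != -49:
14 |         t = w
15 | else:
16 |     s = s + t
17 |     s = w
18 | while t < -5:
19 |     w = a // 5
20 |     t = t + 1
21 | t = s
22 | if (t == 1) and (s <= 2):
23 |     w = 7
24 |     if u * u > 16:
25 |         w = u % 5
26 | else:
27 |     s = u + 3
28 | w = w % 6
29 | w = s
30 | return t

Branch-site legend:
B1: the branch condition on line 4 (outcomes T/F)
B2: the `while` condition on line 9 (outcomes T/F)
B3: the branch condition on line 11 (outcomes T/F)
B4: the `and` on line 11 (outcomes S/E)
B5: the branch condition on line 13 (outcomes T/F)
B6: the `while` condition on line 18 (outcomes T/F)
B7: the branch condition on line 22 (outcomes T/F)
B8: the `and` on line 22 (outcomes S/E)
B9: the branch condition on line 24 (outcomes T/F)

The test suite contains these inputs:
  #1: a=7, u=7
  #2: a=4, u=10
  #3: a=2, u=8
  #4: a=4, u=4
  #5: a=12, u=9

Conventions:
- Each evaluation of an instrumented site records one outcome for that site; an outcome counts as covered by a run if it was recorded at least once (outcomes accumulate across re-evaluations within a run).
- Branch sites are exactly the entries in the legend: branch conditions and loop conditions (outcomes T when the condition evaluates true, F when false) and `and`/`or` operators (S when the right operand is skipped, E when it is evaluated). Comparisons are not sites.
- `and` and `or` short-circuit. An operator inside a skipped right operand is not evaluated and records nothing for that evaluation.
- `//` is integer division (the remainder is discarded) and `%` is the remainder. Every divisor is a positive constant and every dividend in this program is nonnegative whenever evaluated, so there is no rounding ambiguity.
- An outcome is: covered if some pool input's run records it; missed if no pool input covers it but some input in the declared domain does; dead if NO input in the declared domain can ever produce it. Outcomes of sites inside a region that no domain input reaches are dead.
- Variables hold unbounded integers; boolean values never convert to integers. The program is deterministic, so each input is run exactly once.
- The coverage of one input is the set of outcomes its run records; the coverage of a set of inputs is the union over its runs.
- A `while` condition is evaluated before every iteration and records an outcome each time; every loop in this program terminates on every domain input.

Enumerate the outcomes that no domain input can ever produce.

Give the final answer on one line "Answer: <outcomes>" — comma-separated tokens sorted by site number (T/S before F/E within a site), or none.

running all 105 domain inputs and tallying outcomes:
  B5=F: never recorded by any domain input -> dead
  B6=T: never recorded by any domain input -> dead
  reachable outcomes have witnesses, e.g. B1=T (e.g. a=2, u=4), B1=F (e.g. a=1, u=4), B2=T (e.g. a=10, u=4), B2=F (e.g. a=1, u=4)

Answer: B5=F, B6=T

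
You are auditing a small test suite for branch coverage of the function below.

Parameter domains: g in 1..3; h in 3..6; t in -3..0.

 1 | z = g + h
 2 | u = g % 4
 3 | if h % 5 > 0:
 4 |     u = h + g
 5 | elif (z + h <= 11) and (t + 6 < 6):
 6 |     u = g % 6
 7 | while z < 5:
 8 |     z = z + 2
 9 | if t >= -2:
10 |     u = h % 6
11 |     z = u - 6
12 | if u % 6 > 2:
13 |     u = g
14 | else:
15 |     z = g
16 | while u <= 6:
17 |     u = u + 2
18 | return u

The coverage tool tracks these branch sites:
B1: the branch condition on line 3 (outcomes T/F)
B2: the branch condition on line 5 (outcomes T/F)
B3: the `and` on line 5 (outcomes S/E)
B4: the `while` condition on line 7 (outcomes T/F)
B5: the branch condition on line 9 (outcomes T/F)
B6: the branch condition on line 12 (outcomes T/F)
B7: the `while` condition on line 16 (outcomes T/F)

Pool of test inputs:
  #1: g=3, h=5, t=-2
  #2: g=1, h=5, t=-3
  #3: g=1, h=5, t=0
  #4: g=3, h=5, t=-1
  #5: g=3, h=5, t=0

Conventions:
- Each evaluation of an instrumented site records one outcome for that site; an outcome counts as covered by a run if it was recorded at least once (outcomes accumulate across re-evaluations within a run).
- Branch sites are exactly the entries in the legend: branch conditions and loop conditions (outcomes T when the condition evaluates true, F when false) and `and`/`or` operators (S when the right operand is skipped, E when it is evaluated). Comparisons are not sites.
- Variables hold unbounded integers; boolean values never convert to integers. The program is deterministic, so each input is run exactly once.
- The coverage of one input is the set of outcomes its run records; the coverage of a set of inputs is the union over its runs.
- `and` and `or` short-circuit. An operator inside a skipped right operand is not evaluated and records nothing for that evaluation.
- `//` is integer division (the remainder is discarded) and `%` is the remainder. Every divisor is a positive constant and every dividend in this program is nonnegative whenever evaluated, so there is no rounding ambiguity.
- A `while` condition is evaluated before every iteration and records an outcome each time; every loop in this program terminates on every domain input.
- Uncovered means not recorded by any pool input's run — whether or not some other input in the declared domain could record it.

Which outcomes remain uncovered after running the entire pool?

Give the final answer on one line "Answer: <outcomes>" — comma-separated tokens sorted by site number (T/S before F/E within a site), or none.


input #1 (g=3, h=5, t=-2): events B1->F, B3->S, B2->F, B4->F, B5->T, B6->T, B7->T, B7->T, B7->F; covers B1=F, B2=F, B3=S, B4=F, B5=T, B6=T, B7=T, B7=F
input #2 (g=1, h=5, t=-3): events B1->F, B3->E, B2->T, B4->F, B5->F, B6->F, B7->T, B7->T, B7->T, B7->F; covers B1=F, B2=T, B3=E, B4=F, B5=F, B6=F, B7=T, B7=F
input #3 (g=1, h=5, t=0): events B1->F, B3->E, B2->F, B4->F, B5->T, B6->T, B7->T, B7->T, B7->T, B7->F; covers B1=F, B2=F, B3=E, B4=F, B5=T, B6=T, B7=T, B7=F
input #4 (g=3, h=5, t=-1): events B1->F, B3->S, B2->F, B4->F, B5->T, B6->T, B7->T, B7->T, B7->F; covers B1=F, B2=F, B3=S, B4=F, B5=T, B6=T, B7=T, B7=F
input #5 (g=3, h=5, t=0): events B1->F, B3->S, B2->F, B4->F, B5->T, B6->T, B7->T, B7->T, B7->F; covers B1=F, B2=F, B3=S, B4=F, B5=T, B6=T, B7=T, B7=F
union over the pool: B1=F, B2=T, B2=F, B3=S, B3=E, B4=F, B5=T, B5=F, B6=T, B6=F, B7=T, B7=F
uncovered (2 of 14): B1=T, B4=T
Answer: B1=T, B4=T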